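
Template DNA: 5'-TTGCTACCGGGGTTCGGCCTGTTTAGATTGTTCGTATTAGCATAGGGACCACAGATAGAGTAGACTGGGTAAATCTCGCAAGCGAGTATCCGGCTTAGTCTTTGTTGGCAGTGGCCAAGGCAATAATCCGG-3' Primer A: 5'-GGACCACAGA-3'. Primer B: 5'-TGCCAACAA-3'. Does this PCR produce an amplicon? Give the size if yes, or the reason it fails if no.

Yes — a 65 bp product.

Primer A (GGACCACAGA) matches the top strand at positions 46–55; it acts as a forward primer.
Primer B's reverse complement is TTGTTGGCA, matching the top strand at positions 102–110; it acts as a reverse primer.
The 3' ends face each other across positions 46–110, giving a 65 bp product.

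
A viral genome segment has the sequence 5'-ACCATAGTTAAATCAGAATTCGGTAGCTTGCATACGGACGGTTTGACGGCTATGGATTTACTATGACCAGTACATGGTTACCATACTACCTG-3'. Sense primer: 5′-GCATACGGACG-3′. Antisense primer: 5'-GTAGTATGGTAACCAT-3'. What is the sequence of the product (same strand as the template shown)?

The forward primer matches the template at positions 30–40.
Reverse complement of the reverse primer: ATGGTTACCATACTAC. This occurs on the top strand at positions 74–89.
The product is the template from position 30 through 89 (60 bp).

5'-GCATACGGACGGTTTGACGGCTATGGATTTACTATGACCAGTACATGGTTACCATACTAC-3'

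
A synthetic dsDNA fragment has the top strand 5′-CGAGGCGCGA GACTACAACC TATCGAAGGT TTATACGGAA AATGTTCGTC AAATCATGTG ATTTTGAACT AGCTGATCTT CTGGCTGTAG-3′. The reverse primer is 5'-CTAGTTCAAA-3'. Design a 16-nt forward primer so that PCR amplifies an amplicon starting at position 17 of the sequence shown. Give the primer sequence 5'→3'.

The reverse primer's reverse complement TTTGAACTAG matches the template at positions 63–72; the product starts at position 17.
The forward primer is identical to the top strand over positions 17–32: AACCTATCGAAGGTTT.

5'-AACCTATCGAAGGTTT-3'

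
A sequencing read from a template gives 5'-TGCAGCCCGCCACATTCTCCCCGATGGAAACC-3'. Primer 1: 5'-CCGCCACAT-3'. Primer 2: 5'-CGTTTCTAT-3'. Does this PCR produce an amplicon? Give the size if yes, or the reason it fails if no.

No product — primer 2 has no binding site in the template.

Primer 2 (CGTTTCTAT) does not match the top strand, and its reverse complement ATAGAAACG does not match either.
With no annealing site for primer 2, no amplification occurs.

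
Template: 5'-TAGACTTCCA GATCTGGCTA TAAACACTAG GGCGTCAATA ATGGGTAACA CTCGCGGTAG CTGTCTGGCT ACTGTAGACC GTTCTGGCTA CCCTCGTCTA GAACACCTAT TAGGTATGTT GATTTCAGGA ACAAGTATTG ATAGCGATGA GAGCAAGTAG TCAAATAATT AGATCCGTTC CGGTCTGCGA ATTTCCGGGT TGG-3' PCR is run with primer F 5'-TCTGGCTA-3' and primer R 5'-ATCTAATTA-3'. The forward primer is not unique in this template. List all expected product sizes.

The forward primer TCTGGCTA matches the top strand at positions 13–20, 64–71, 83–90.
The reverse primer's reverse complement is TAATTAGAT, matching at positions 166–174.
Each forward site pairs with the reverse site to give a product ending at position 174: sizes 162, 111, 92 bp.

162 bp, 111 bp, 92 bp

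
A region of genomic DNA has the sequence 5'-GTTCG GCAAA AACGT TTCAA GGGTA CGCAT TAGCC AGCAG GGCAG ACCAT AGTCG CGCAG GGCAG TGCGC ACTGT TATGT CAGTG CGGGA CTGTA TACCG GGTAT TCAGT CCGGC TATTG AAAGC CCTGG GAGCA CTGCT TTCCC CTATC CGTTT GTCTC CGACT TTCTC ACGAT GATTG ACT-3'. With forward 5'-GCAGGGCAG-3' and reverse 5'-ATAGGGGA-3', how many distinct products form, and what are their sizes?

Two products: 113 bp, 93 bp

The forward primer GCAGGGCAG matches the top strand at positions 37–45, 57–65.
The reverse primer's reverse complement is TCCCCTAT, matching at positions 142–149.
Each forward site pairs with the reverse site to give a product ending at position 149: sizes 113, 93 bp.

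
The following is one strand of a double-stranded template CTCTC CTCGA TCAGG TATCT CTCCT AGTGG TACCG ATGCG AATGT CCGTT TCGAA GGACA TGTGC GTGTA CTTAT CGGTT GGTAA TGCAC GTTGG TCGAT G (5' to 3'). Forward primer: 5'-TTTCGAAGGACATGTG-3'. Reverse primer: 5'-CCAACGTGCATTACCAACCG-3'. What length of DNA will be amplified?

47 bp

The forward primer matches the template at positions 49–64.
The reverse primer's reverse complement is CGGTTGGTAATGCACGTTGG, which matches the template at positions 76–95.
The product runs from position 49 to position 95, so its length is 95 − 49 + 1 = 47 bp.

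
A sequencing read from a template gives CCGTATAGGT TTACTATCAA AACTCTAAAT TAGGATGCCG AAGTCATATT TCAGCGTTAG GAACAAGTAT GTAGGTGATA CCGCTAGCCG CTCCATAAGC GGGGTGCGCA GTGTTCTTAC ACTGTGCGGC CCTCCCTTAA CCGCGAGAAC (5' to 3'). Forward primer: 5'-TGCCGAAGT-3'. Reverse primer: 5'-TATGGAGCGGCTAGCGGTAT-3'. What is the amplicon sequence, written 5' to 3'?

The forward primer matches the template at positions 36–44.
Reverse complement of the reverse primer: ATACCGCTAGCCGCTCCATA. This occurs on the top strand at positions 78–97.
The product is the template from position 36 through 97 (62 bp).

5'-TGCCGAAGTCATATTTCAGCGTTAGGAACAAGTATGTAGGTGATACCGCTAGCCGCTCCATA-3'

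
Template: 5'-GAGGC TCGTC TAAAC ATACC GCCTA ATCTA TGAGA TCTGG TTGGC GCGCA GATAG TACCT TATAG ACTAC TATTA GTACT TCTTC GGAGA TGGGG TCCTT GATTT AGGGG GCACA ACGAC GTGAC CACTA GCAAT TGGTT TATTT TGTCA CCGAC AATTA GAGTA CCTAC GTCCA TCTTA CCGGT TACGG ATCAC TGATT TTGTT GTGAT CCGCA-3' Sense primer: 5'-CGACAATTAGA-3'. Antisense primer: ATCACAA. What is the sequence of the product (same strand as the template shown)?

5'-CGACAATTAGAGTACCTACGTCCATCTTACCGGTTACGGATCACTGATTTTGTTGTGAT-3'

Forward primer CGACAATTAGA is found on the top strand at positions 152–162.
Reverse complement of the reverse primer: TTGTGAT. This occurs on the top strand at positions 204–210.
The product is the template from position 152 through 210 (59 bp).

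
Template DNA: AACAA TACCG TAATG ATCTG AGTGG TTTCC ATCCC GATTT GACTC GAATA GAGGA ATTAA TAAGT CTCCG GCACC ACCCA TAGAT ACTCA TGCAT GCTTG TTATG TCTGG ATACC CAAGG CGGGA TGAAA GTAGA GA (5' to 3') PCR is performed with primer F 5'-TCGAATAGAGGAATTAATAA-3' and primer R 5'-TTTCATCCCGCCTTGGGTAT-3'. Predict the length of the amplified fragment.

87 bp

Forward primer TCGAATAGAGGAATTAATAA is found on the top strand at positions 44–63.
Taking the reverse complement of TTTCATCCCGCCTTGGGTAT gives ATACCCAAGGCGGGATGAAA, found at positions 111–130 on the template; the primer anneals here to the top strand with its 3' end pointing upstream.
The product runs from position 44 to position 130, so its length is 130 − 44 + 1 = 87 bp.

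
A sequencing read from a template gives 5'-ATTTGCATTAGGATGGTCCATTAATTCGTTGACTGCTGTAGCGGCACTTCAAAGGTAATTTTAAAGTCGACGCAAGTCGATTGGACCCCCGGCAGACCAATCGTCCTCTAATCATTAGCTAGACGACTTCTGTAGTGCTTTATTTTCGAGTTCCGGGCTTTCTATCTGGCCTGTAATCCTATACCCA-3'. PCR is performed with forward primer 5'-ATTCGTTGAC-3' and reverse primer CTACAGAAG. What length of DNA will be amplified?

Scanning the template, ATTCGTTGAC occurs at positions 24–33; this primer anneals to the bottom strand there with its 3' end pointing downstream.
The reverse primer's reverse complement is CTTCTGTAG, which matches the template at positions 127–135.
Product length = (reverse-primer end) − (forward-primer start) + 1 = 135 − 24 + 1 = 112 bp.

112 bp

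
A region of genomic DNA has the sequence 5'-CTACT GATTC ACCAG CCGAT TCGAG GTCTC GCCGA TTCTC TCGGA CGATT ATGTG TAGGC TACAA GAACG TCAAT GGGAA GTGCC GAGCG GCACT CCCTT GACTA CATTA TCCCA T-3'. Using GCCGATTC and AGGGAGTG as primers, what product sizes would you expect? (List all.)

The forward primer GCCGATTC matches the top strand at positions 15–22, 31–38.
The reverse primer's reverse complement is CACTCCCT, matching at positions 92–99.
Each forward site pairs with the reverse site to give a product ending at position 99: sizes 85, 69 bp.

85 bp, 69 bp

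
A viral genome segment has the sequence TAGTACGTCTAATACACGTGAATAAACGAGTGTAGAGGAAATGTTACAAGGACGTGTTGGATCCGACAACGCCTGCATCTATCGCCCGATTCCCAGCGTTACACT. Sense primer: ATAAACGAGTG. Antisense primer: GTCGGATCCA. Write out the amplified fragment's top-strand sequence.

Scanning the template, ATAAACGAGTG occurs at positions 22–32; this primer anneals to the bottom strand there with its 3' end pointing downstream.
The reverse primer's reverse complement is TGGATCCGAC, which matches the template at positions 58–67.
The product is the template from position 22 through 67 (46 bp).

5'-ATAAACGAGTGTAGAGGAAATGTTACAAGGACGTGTTGGATCCGAC-3'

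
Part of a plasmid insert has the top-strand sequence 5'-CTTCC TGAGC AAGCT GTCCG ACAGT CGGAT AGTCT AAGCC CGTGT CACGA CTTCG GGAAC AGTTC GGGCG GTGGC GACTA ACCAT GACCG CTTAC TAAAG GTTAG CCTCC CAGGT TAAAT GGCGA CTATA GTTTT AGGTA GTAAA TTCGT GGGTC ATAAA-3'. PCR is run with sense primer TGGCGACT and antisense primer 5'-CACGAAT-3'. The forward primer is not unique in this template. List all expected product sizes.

The forward primer TGGCGACT matches the top strand at positions 72–79, 120–127.
The reverse primer's reverse complement is ATTCGTG, matching at positions 145–151.
Each forward site pairs with the reverse site to give a product ending at position 151: sizes 80, 32 bp.

80 bp, 32 bp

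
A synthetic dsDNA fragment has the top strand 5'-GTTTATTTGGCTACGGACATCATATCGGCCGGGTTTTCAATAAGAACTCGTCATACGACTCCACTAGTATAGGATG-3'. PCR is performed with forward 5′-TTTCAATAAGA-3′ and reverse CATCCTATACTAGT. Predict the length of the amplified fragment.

Forward primer TTTCAATAAGA is found on the top strand at positions 35–45.
Reverse complement of the reverse primer: ACTAGTATAGGATG. This occurs on the top strand at positions 63–76.
The product runs from position 35 to position 76, so its length is 76 − 35 + 1 = 42 bp.

42 bp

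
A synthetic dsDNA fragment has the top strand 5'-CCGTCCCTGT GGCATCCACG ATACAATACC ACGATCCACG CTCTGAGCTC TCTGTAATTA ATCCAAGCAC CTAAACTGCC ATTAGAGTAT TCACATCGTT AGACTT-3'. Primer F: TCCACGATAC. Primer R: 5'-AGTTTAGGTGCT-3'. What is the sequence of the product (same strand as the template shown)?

Forward primer TCCACGATAC is found on the top strand at positions 15–24.
Taking the reverse complement of AGTTTAGGTGCT gives AGCACCTAAACT, found at positions 66–77 on the template; the primer anneals here to the top strand with its 3' end pointing upstream.
The product is the template from position 15 through 77 (63 bp).

5'-TCCACGATACAATACCACGATCCACGCTCTGAGCTCTCTGTAATTAATCCAAGCACCTAAACT-3'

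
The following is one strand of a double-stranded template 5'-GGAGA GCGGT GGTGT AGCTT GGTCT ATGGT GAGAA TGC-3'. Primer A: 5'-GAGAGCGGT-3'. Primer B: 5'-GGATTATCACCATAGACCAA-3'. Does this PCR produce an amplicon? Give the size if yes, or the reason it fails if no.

No product — primer B has no binding site in the template.

Primer B (GGATTATCACCATAGACCAA) does not match the top strand, and its reverse complement TTGGTCTATGGTGATAATCC does not match either.
With no annealing site for primer B, no amplification occurs.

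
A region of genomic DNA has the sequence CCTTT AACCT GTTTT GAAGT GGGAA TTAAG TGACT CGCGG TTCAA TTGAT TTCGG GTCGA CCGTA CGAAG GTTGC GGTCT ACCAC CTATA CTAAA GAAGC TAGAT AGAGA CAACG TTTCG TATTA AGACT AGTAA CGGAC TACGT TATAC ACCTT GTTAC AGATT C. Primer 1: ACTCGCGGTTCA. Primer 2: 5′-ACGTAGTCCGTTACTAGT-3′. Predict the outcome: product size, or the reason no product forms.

Primer 1 (ACTCGCGGTTCA) matches the top strand at positions 33–44; it acts as a forward primer.
Primer 2's reverse complement is ACTAGTAACGGACTACGT, matching the top strand at positions 128–145; it acts as a reverse primer.
The 3' ends face each other across positions 33–145, giving a 113 bp product.

Yes — a 113 bp product.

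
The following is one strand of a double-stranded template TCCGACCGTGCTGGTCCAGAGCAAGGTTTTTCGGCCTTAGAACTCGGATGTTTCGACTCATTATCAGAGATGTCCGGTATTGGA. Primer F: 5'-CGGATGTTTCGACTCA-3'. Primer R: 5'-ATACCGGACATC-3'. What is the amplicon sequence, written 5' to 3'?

The forward primer matches the template at positions 45–60.
The reverse primer's reverse complement is GATGTCCGGTAT, which matches the template at positions 69–80.
The product is the template from position 45 through 80 (36 bp).

5'-CGGATGTTTCGACTCATTATCAGAGATGTCCGGTAT-3'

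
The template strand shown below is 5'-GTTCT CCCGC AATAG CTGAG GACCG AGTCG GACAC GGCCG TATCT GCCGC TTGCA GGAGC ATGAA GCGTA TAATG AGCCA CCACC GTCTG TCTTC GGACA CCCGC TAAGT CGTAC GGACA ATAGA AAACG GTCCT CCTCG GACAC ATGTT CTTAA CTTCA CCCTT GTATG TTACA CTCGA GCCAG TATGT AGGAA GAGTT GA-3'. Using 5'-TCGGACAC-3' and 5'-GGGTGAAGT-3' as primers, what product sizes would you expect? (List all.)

The forward primer TCGGACAC matches the top strand at positions 28–35, 94–101, 138–145.
The reverse primer's reverse complement is ACTTCACCC, matching at positions 155–163.
Each forward site pairs with the reverse site to give a product ending at position 163: sizes 136, 70, 26 bp.

136 bp, 70 bp, 26 bp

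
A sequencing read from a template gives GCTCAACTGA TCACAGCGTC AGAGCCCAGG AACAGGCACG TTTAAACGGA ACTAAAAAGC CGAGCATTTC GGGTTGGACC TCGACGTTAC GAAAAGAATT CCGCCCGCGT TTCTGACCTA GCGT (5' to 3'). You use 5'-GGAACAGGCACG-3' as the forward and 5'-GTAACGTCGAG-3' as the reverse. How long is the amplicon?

62 bp

Scanning the template, GGAACAGGCACG occurs at positions 29–40; this primer anneals to the bottom strand there with its 3' end pointing downstream.
The reverse primer's reverse complement is CTCGACGTTAC, which matches the template at positions 80–90.
Amplicon spans positions 29–90: 62 bp.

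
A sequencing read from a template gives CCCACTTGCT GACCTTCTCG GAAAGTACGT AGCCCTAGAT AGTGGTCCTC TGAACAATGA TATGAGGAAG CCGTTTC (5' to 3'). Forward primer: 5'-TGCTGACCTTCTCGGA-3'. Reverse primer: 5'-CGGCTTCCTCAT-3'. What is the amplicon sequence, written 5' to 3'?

Forward primer TGCTGACCTTCTCGGA is found on the top strand at positions 7–22.
Taking the reverse complement of CGGCTTCCTCAT gives ATGAGGAAGCCG, found at positions 62–73 on the template; the primer anneals here to the top strand with its 3' end pointing upstream.
The product is the template from position 7 through 73 (67 bp).

5'-TGCTGACCTTCTCGGAAAGTACGTAGCCCTAGATAGTGGTCCTCTGAACAATGATATGAGGAAGCCG-3'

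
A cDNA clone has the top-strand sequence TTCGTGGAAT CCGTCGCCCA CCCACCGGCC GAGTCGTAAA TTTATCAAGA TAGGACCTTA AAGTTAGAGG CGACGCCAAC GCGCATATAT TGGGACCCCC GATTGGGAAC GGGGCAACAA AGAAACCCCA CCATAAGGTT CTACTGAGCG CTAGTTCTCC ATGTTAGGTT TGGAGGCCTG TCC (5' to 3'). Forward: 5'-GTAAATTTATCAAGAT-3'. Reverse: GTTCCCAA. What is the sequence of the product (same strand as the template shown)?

The forward primer matches the template at positions 36–51.
Reverse complement of the reverse primer: TTGGGAAC. This occurs on the top strand at positions 103–110.
The product is the template from position 36 through 110 (75 bp).

5'-GTAAATTTATCAAGATAGGACCTTAAAGTTAGAGGCGACGCCAACGCGCATATATTGGGACCCCCGATTGGGAAC-3'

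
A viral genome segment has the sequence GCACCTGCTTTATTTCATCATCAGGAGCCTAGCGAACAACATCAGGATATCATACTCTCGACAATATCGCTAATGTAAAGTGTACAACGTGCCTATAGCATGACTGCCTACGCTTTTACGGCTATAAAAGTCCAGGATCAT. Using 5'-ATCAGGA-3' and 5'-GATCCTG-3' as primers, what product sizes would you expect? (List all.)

The forward primer ATCAGGA matches the top strand at positions 20–26, 41–47.
The reverse primer's reverse complement is CAGGATC, matching at positions 133–139.
Each forward site pairs with the reverse site to give a product ending at position 139: sizes 120, 99 bp.

120 bp, 99 bp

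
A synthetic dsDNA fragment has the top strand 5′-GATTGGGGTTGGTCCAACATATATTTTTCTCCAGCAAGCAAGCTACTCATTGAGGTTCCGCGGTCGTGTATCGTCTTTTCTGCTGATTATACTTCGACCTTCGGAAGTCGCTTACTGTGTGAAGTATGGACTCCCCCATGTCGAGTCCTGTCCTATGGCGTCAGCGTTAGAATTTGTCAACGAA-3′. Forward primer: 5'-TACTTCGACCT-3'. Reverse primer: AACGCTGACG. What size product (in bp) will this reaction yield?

Scanning the template, TACTTCGACCT occurs at positions 90–100; this primer anneals to the bottom strand there with its 3' end pointing downstream.
Reverse complement of the reverse primer: CGTCAGCGTT. This occurs on the top strand at positions 159–168.
Product length = (reverse-primer end) − (forward-primer start) + 1 = 168 − 90 + 1 = 79 bp.

79 bp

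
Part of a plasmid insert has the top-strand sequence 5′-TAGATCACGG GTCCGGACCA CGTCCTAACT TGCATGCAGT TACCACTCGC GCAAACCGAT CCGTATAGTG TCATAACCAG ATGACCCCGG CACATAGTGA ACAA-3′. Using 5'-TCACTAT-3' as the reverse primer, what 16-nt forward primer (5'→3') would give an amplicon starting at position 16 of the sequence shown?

The reverse primer's reverse complement ATAGTGA matches the template at positions 94–100; the product starts at position 16.
The forward primer is identical to the top strand over positions 16–31: GACCACGTCCTAACTT.

5'-GACCACGTCCTAACTT-3'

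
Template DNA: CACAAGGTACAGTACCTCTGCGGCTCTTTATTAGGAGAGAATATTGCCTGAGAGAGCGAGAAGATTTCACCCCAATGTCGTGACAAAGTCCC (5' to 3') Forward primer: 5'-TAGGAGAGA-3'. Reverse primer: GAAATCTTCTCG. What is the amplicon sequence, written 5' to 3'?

5'-TAGGAGAGAATATTGCCTGAGAGAGCGAGAAGATTTC-3'

Scanning the template, TAGGAGAGA occurs at positions 32–40; this primer anneals to the bottom strand there with its 3' end pointing downstream.
Taking the reverse complement of GAAATCTTCTCG gives CGAGAAGATTTC, found at positions 57–68 on the template; the primer anneals here to the top strand with its 3' end pointing upstream.
The product is the template from position 32 through 68 (37 bp).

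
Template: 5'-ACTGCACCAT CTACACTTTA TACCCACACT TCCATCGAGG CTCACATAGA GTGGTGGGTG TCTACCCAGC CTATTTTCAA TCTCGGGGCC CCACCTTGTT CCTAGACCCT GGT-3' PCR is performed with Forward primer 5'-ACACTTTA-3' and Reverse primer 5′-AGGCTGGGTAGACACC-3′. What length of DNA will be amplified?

60 bp

The forward primer matches the template at positions 13–20.
The reverse primer's reverse complement is GGTGTCTACCCAGCCT, which matches the template at positions 57–72.
Amplicon spans positions 13–72: 60 bp.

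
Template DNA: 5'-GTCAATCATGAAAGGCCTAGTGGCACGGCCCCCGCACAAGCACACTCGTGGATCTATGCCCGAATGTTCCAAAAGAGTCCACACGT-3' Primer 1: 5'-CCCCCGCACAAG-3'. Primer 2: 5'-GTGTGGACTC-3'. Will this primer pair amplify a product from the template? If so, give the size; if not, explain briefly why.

Yes — a 56 bp product.

Primer 1 (CCCCCGCACAAG) matches the top strand at positions 29–40; it acts as a forward primer.
Primer 2's reverse complement is GAGTCCACAC, matching the top strand at positions 75–84; it acts as a reverse primer.
The 3' ends face each other across positions 29–84, giving a 56 bp product.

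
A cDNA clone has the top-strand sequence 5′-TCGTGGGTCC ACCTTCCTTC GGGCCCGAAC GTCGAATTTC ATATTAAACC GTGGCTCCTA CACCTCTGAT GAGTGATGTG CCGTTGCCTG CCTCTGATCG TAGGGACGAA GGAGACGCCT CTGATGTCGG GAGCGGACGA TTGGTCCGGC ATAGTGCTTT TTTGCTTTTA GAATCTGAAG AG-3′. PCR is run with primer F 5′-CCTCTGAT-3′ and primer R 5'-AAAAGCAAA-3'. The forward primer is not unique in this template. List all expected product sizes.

The forward primer CCTCTGAT matches the top strand at positions 63–70, 91–98, 118–125.
The reverse primer's reverse complement is TTTGCTTTT, matching at positions 161–169.
Each forward site pairs with the reverse site to give a product ending at position 169: sizes 107, 79, 52 bp.

107 bp, 79 bp, 52 bp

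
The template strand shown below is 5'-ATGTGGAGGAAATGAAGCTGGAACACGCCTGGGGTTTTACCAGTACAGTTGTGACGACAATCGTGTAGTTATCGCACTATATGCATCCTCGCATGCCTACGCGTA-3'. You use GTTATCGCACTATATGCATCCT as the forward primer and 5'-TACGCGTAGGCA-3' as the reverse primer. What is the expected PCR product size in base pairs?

The forward primer matches the template at positions 68–89.
The reverse primer's reverse complement is TGCCTACGCGTA, which matches the template at positions 94–105.
Amplicon spans positions 68–105: 38 bp.

38 bp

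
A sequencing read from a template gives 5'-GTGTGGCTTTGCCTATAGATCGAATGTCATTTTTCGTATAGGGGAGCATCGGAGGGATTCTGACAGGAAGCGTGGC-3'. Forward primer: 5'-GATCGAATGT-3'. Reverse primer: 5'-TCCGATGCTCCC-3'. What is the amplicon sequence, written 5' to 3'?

5'-GATCGAATGTCATTTTTCGTATAGGGGAGCATCGGA-3'

Forward primer GATCGAATGT is found on the top strand at positions 18–27.
Reverse complement of the reverse primer: GGGAGCATCGGA. This occurs on the top strand at positions 42–53.
The product is the template from position 18 through 53 (36 bp).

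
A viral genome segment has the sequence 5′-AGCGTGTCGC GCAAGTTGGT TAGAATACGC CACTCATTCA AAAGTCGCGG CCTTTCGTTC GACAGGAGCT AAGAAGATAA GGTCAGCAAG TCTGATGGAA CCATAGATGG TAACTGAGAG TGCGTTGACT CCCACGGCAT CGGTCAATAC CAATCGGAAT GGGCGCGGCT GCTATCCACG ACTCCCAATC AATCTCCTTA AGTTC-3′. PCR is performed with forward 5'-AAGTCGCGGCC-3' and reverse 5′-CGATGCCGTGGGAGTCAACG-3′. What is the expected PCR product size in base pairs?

The forward primer matches the template at positions 42–52.
Taking the reverse complement of CGATGCCGTGGGAGTCAACG gives CGTTGACTCCCACGGCATCG, found at positions 123–142 on the template; the primer anneals here to the top strand with its 3' end pointing upstream.
Amplicon spans positions 42–142: 101 bp.

101 bp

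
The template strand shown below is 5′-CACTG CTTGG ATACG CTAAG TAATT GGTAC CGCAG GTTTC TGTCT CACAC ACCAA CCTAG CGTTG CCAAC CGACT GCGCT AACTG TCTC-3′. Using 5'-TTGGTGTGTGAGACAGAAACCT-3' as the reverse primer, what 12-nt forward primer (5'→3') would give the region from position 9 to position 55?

The reverse primer's reverse complement AGGTTTCTGTCTCACACACCAA matches the template at positions 34–55; the product starts at position 9.
The forward primer is identical to the top strand over positions 9–20: GGATACGCTAAG.

5'-GGATACGCTAAG-3'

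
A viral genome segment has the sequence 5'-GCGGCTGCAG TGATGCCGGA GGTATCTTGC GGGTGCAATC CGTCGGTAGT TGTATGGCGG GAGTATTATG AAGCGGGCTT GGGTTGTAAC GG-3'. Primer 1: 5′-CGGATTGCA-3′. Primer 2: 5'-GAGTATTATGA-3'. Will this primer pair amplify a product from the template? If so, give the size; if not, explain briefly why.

Primer 1 (CGGATTGCA) has reverse complement TGCAATCCG, which matches the top strand at positions 34–42; primer 1 anneals to the top strand there with its 3' end pointing upstream toward position 34.
Primer 2 (GAGTATTATGA) matches the top strand directly at positions 61–71; it anneals to the bottom strand with its 3' end pointing downstream toward position 71.
The 3' ends diverge (primer 1 extends toward position 1, primer 2 toward position 92), so the primers never converge on a shared product.

No product — the primers' 3' ends point away from each other.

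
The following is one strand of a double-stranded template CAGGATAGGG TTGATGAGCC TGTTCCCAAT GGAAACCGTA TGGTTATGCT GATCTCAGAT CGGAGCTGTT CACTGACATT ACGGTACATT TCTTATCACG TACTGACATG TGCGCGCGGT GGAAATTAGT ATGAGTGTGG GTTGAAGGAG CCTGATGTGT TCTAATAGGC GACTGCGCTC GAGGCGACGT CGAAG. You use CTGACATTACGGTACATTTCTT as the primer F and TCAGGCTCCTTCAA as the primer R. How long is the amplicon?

83 bp

Scanning the template, CTGACATTACGGTACATTTCTT occurs at positions 73–94; this primer anneals to the bottom strand there with its 3' end pointing downstream.
The reverse primer's reverse complement is TTGAAGGAGCCTGA, which matches the template at positions 142–155.
The product runs from position 73 to position 155, so its length is 155 − 73 + 1 = 83 bp.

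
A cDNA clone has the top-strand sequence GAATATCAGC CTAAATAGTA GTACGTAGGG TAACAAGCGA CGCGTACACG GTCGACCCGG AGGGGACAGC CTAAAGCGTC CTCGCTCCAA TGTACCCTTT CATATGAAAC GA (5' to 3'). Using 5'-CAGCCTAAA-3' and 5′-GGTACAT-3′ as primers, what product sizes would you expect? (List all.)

90 bp, 30 bp

The forward primer CAGCCTAAA matches the top strand at positions 7–15, 67–75.
The reverse primer's reverse complement is ATGTACC, matching at positions 90–96.
Each forward site pairs with the reverse site to give a product ending at position 96: sizes 90, 30 bp.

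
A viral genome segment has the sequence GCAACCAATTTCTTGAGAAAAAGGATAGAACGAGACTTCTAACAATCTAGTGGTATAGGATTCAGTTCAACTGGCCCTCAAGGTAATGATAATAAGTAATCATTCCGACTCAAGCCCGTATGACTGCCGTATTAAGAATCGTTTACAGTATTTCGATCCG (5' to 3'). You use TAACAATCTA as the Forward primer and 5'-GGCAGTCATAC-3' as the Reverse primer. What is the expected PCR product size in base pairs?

Forward primer TAACAATCTA is found on the top strand at positions 40–49.
The reverse primer's reverse complement is GTATGACTGCC, which matches the template at positions 118–128.
The product runs from position 40 to position 128, so its length is 128 − 40 + 1 = 89 bp.

89 bp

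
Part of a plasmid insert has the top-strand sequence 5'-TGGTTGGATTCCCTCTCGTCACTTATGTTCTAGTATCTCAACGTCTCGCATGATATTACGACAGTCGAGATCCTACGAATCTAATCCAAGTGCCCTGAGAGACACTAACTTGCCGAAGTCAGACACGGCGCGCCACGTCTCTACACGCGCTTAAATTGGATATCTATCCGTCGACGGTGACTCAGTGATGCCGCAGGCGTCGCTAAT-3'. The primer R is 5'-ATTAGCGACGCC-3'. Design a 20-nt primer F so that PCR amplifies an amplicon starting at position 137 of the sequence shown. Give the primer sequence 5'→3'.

5'-GTCTCTACACGCGCTTAAAT-3'

The reverse primer's reverse complement GGCGTCGCTAAT matches the template at positions 196–207; the product starts at position 137.
The forward primer is identical to the top strand over positions 137–156: GTCTCTACACGCGCTTAAAT.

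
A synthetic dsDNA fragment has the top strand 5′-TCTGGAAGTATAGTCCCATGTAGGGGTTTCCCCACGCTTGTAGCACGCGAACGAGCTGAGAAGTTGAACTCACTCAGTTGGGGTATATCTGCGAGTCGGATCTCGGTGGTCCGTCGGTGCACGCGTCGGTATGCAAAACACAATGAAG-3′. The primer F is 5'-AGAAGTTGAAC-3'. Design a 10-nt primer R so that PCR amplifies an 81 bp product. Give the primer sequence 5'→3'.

The forward primer binds at positions 59–69, so an 81 bp product ends at position 59 + 81 − 1 = 139.
The reverse primer anneals to the top strand over positions 130–139, i.e. to TATGCAAAAC.
Its sequence written 5'→3' is the reverse complement: GTTTTGCATA.

5'-GTTTTGCATA-3'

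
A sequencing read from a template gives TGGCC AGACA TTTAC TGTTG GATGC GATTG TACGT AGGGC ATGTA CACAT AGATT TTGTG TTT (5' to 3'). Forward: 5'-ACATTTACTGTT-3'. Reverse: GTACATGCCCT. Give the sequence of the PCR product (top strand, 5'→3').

5'-ACATTTACTGTTGGATGCGATTGTACGTAGGGCATGTAC-3'

Scanning the template, ACATTTACTGTT occurs at positions 8–19; this primer anneals to the bottom strand there with its 3' end pointing downstream.
Taking the reverse complement of GTACATGCCCT gives AGGGCATGTAC, found at positions 36–46 on the template; the primer anneals here to the top strand with its 3' end pointing upstream.
The product is the template from position 8 through 46 (39 bp).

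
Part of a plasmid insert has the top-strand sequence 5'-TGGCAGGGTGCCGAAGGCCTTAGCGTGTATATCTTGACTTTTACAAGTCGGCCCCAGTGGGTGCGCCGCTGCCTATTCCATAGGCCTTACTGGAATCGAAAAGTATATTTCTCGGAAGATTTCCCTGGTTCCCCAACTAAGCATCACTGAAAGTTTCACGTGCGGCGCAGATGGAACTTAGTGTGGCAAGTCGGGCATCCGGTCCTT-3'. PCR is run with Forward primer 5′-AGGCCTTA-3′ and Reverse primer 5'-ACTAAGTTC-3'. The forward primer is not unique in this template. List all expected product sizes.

168 bp, 101 bp

The forward primer AGGCCTTA matches the top strand at positions 15–22, 82–89.
The reverse primer's reverse complement is GAACTTAGT, matching at positions 174–182.
Each forward site pairs with the reverse site to give a product ending at position 182: sizes 168, 101 bp.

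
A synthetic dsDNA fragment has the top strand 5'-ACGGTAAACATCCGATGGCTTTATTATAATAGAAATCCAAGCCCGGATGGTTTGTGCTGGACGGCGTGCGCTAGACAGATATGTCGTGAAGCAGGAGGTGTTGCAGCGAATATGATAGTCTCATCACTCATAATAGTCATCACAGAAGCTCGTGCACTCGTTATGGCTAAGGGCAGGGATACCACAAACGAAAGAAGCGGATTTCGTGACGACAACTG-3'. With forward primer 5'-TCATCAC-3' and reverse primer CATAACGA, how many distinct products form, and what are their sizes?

The forward primer TCATCAC matches the top strand at positions 121–127, 137–143.
The reverse primer's reverse complement is TCGTTATG, matching at positions 158–165.
Each forward site pairs with the reverse site to give a product ending at position 165: sizes 45, 29 bp.

Two products: 45 bp, 29 bp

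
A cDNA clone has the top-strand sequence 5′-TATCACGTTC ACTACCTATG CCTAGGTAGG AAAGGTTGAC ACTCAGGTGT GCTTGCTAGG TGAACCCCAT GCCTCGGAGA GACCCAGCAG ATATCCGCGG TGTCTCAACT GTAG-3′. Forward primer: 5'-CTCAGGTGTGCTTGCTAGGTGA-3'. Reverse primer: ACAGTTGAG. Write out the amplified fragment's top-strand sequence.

Forward primer CTCAGGTGTGCTTGCTAGGTGA is found on the top strand at positions 42–63.
Taking the reverse complement of ACAGTTGAG gives CTCAACTGT, found at positions 104–112 on the template; the primer anneals here to the top strand with its 3' end pointing upstream.
The product is the template from position 42 through 112 (71 bp).

5'-CTCAGGTGTGCTTGCTAGGTGAACCCCATGCCTCGGAGAGACCCAGCAGATATCCGCGGTGTCTCAACTGT-3'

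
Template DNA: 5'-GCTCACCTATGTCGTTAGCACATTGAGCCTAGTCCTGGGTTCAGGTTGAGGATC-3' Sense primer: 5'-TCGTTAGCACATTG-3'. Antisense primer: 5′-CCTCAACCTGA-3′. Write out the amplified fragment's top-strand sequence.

5'-TCGTTAGCACATTGAGCCTAGTCCTGGGTTCAGGTTGAGG-3'

Scanning the template, TCGTTAGCACATTG occurs at positions 12–25; this primer anneals to the bottom strand there with its 3' end pointing downstream.
Taking the reverse complement of CCTCAACCTGA gives TCAGGTTGAGG, found at positions 41–51 on the template; the primer anneals here to the top strand with its 3' end pointing upstream.
The product is the template from position 12 through 51 (40 bp).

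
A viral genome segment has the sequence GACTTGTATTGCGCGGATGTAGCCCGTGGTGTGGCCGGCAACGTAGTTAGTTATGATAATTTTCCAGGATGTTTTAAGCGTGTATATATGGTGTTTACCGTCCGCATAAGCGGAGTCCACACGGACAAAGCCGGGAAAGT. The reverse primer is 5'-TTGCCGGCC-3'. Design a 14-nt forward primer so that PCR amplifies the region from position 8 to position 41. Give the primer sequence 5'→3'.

5'-ATTGCGCGGATGTA-3'

The reverse primer's reverse complement GGCCGGCAA matches the template at positions 33–41; the product starts at position 8.
The forward primer is identical to the top strand over positions 8–21: ATTGCGCGGATGTA.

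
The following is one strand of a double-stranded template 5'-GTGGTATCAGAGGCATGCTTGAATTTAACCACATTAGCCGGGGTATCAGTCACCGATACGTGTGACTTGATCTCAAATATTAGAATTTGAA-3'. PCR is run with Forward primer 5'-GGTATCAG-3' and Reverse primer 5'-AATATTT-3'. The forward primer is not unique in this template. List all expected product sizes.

The forward primer GGTATCAG matches the top strand at positions 3–10, 42–49.
The reverse primer's reverse complement is AAATATT, matching at positions 75–81.
Each forward site pairs with the reverse site to give a product ending at position 81: sizes 79, 40 bp.

79 bp, 40 bp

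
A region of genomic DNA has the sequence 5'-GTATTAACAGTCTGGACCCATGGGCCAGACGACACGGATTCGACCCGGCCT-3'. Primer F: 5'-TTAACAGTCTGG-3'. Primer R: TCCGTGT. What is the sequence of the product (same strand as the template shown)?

Forward primer TTAACAGTCTGG is found on the top strand at positions 4–15.
The reverse primer's reverse complement is ACACGGA, which matches the template at positions 32–38.
The product is the template from position 4 through 38 (35 bp).

5'-TTAACAGTCTGGACCCATGGGCCAGACGACACGGA-3'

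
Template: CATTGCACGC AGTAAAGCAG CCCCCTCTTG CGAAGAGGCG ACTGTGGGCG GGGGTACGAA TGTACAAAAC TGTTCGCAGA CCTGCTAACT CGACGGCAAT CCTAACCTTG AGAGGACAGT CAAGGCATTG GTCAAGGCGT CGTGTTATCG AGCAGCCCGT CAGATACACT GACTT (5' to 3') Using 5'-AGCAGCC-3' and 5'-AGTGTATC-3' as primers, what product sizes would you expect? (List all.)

155 bp, 20 bp

The forward primer AGCAGCC matches the top strand at positions 16–22, 151–157.
The reverse primer's reverse complement is GATACACT, matching at positions 163–170.
Each forward site pairs with the reverse site to give a product ending at position 170: sizes 155, 20 bp.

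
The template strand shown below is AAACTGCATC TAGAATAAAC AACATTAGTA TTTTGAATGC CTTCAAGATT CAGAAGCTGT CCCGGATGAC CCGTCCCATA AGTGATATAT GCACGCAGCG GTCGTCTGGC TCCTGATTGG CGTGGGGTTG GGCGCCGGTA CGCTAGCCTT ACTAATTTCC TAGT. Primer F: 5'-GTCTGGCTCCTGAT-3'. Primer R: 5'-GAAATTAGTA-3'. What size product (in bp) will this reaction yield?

The forward primer matches the template at positions 104–117.
Taking the reverse complement of GAAATTAGTA gives TACTAATTTC, found at positions 150–159 on the template; the primer anneals here to the top strand with its 3' end pointing upstream.
The product runs from position 104 to position 159, so its length is 159 − 104 + 1 = 56 bp.

56 bp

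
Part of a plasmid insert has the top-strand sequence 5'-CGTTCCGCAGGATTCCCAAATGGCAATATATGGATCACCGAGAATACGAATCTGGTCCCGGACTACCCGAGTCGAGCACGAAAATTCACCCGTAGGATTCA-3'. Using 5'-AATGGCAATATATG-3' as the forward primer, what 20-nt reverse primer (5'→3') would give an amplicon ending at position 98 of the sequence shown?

5'-ATCCTACGGGTGAATTTTCG-3'

The forward primer binds at positions 19–32; the product's 3' end on the top strand is position 98.
The reverse primer anneals to the top strand over positions 79–98, i.e. to CGAAAATTCACCCGTAGGAT.
Its sequence written 5'→3' is the reverse complement: ATCCTACGGGTGAATTTTCG.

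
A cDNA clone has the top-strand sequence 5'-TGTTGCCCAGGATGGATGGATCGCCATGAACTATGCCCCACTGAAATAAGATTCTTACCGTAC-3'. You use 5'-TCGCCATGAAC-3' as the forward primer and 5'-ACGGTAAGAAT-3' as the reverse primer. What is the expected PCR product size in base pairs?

Scanning the template, TCGCCATGAAC occurs at positions 21–31; this primer anneals to the bottom strand there with its 3' end pointing downstream.
The reverse primer's reverse complement is ATTCTTACCGT, which matches the template at positions 51–61.
Product length = (reverse-primer end) − (forward-primer start) + 1 = 61 − 21 + 1 = 41 bp.

41 bp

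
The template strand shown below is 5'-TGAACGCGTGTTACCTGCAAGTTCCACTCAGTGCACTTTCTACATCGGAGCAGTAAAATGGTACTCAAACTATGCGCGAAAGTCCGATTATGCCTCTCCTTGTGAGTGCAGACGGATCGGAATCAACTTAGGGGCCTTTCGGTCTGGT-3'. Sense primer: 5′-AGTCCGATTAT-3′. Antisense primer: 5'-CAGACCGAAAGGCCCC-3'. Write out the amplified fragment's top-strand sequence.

The forward primer matches the template at positions 81–91.
Taking the reverse complement of CAGACCGAAAGGCCCC gives GGGGCCTTTCGGTCTG, found at positions 131–146 on the template; the primer anneals here to the top strand with its 3' end pointing upstream.
The product is the template from position 81 through 146 (66 bp).

5'-AGTCCGATTATGCCTCTCCTTGTGAGTGCAGACGGATCGGAATCAACTTAGGGGCCTTTCGGTCTG-3'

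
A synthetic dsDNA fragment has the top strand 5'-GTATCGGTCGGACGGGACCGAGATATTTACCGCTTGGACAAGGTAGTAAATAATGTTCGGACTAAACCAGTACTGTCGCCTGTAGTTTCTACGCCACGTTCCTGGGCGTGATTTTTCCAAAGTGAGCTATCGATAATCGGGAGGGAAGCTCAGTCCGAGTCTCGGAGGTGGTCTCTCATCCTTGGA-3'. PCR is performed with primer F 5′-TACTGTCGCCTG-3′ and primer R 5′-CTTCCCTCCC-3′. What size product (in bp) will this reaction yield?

Scanning the template, TACTGTCGCCTG occurs at positions 71–82; this primer anneals to the bottom strand there with its 3' end pointing downstream.
Reverse complement of the reverse primer: GGGAGGGAAG. This occurs on the top strand at positions 139–148.
Product length = (reverse-primer end) − (forward-primer start) + 1 = 148 − 71 + 1 = 78 bp.

78 bp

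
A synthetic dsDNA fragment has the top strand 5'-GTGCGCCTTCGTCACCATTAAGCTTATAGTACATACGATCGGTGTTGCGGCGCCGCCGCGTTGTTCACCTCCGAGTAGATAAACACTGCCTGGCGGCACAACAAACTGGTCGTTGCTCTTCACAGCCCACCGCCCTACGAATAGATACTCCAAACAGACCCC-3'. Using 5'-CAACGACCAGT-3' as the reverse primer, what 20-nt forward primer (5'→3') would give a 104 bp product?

5'-TCACCATTAAGCTTATAGTA-3'

The reverse primer's reverse complement ACTGGTCGTTG matches the template at positions 105–115, so the product ends at position 115.
A 104 bp product then starts at position 115 − 104 + 1 = 12.
The forward primer is identical to the top strand there: TCACCATTAAGCTTATAGTA.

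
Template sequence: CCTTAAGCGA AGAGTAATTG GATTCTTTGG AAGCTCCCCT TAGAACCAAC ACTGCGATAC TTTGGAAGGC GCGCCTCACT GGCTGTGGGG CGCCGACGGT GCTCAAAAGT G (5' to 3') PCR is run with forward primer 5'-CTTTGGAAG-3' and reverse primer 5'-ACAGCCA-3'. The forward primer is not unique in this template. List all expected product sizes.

The forward primer CTTTGGAAG matches the top strand at positions 25–33, 60–68.
The reverse primer's reverse complement is TGGCTGT, matching at positions 80–86.
Each forward site pairs with the reverse site to give a product ending at position 86: sizes 62, 27 bp.

62 bp, 27 bp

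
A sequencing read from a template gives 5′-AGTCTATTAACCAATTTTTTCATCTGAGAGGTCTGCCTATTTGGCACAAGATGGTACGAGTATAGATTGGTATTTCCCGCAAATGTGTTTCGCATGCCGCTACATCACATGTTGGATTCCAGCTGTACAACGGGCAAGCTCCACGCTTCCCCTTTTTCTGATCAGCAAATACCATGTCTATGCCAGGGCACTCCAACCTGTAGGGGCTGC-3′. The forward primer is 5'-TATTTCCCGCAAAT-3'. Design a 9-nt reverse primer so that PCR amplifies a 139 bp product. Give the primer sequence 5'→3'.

5'-CAGCCCCTA-3'

The forward primer binds at positions 71–84, so a 139 bp product ends at position 71 + 139 − 1 = 209.
The reverse primer anneals to the top strand over positions 201–209, i.e. to TAGGGGCTG.
Its sequence written 5'→3' is the reverse complement: CAGCCCCTA.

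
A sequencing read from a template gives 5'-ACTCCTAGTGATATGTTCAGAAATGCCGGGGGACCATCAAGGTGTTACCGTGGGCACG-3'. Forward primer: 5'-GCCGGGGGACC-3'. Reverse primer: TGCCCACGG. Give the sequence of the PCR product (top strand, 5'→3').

Forward primer GCCGGGGGACC is found on the top strand at positions 25–35.
The reverse primer's reverse complement is CCGTGGGCA, which matches the template at positions 48–56.
The product is the template from position 25 through 56 (32 bp).

5'-GCCGGGGGACCATCAAGGTGTTACCGTGGGCA-3'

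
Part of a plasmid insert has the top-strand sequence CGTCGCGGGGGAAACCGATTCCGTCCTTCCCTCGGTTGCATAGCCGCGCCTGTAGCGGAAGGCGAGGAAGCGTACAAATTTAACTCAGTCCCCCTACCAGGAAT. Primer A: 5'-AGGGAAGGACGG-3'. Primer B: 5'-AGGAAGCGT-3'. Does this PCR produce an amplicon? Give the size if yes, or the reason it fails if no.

No product — the primers' 3' ends point away from each other.

Primer A (AGGGAAGGACGG) has reverse complement CCGTCCTTCCCT, which matches the top strand at positions 21–32; primer A anneals to the top strand there with its 3' end pointing upstream toward position 21.
Primer B (AGGAAGCGT) matches the top strand directly at positions 65–73; it anneals to the bottom strand with its 3' end pointing downstream toward position 73.
The 3' ends diverge (primer A extends toward position 1, primer B toward position 104), so the primers never converge on a shared product.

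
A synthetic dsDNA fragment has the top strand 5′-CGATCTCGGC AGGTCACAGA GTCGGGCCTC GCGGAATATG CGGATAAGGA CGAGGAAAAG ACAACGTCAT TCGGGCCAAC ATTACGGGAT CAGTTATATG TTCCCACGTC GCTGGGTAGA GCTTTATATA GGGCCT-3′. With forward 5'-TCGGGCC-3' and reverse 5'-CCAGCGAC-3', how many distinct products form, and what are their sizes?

Two products: 94 bp, 45 bp

The forward primer TCGGGCC matches the top strand at positions 22–28, 71–77.
The reverse primer's reverse complement is GTCGCTGG, matching at positions 108–115.
Each forward site pairs with the reverse site to give a product ending at position 115: sizes 94, 45 bp.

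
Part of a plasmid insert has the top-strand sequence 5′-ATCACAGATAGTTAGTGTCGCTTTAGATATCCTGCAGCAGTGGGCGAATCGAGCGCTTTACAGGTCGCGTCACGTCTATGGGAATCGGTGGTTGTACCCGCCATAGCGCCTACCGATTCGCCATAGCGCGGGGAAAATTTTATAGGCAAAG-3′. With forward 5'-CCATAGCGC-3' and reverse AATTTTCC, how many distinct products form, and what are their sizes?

The forward primer CCATAGCGC matches the top strand at positions 101–109, 121–129.
The reverse primer's reverse complement is GGAAAATT, matching at positions 132–139.
Each forward site pairs with the reverse site to give a product ending at position 139: sizes 39, 19 bp.

Two products: 39 bp, 19 bp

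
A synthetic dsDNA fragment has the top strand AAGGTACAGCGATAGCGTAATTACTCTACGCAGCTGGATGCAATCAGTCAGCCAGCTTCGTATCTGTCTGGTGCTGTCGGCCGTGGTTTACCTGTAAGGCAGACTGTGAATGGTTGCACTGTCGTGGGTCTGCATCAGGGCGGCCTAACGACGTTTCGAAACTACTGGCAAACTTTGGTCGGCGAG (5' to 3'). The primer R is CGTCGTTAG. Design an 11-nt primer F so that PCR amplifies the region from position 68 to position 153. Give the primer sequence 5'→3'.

The reverse primer's reverse complement CTAACGACG matches the template at positions 145–153; the product starts at position 68.
The forward primer is identical to the top strand over positions 68–78: CTGGTGCTGTC.

5'-CTGGTGCTGTC-3'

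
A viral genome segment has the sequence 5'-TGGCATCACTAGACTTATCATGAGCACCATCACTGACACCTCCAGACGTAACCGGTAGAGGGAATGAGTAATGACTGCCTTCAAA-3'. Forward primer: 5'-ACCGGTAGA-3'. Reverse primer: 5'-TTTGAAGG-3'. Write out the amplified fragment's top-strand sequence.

5'-ACCGGTAGAGGGAATGAGTAATGACTGCCTTCAAA-3'

Forward primer ACCGGTAGA is found on the top strand at positions 51–59.
The reverse primer's reverse complement is CCTTCAAA, which matches the template at positions 78–85.
The product is the template from position 51 through 85 (35 bp).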